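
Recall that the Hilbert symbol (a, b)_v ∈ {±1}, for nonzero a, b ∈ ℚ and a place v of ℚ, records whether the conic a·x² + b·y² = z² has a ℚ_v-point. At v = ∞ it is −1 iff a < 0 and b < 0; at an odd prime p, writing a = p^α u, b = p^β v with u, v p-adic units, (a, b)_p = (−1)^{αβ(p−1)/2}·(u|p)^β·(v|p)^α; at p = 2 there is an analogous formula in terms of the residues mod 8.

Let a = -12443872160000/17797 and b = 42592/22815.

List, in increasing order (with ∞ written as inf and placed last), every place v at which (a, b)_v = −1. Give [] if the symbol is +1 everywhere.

(a, b) ≡ (-2800733, 330) mod (ℚ^×)²; places V = {2, 3, 5, 11, 13, 17, 19, 23, 29, 37, ∞}.
(a,b)_19: α=3, u≡12; β=0, v≡11 (mod 19); (12|19)=-1, (11|19)=+1; sign (−1)^0·-1^0·+1^3 = +1.
(a,b)_11: α=0, u≡6; β=3, v≡10 (mod 11); (6|11)=-1, (10|11)=-1; sign (−1)^0·-1^3·-1^0 = -1.
(a,b)_23: α=1, u≡5; β=0, v≡4 (mod 23); (5|23)=-1, (4|23)=+1; sign (−1)^0·-1^0·+1^1 = +1.
(a,b)_3: α=0, u≡1; β=-3, v≡2 (mod 3); (1|3)=+1, (2|3)=-1; sign (−1)^0·+1^-3·-1^0 = +1.
(a,b)_37: α=-2, u≡8; β=0, v≡34 (mod 37); (8|37)=-1, (34|37)=+1; sign (−1)^0·-1^0·+1^-2 = +1.
(a,b)_29: α=1, u≡28; β=0, v≡12 (mod 29); (28|29)=+1, (12|29)=-1; sign (−1)^0·+1^0·-1^1 = -1.
(a,b)_5: α=4, u≡2; β=-1, v≡4 (mod 5); (2|5)=-1, (4|5)=+1; sign (−1)^0·-1^-1·+1^4 = -1.
(a,b)_17: α=1, u≡4; β=0, v≡7 (mod 17); (4|17)=+1, (7|17)=-1; sign (−1)^0·+1^0·-1^1 = -1.
(a,b)_13: α=-1, u≡11; β=-2, v≡6 (mod 13); (11|13)=-1, (6|13)=-1; sign (−1)^0·-1^-2·-1^-1 = -1.
(a,b)_2: α=8, β=5; u≡3, v≡5 (mod 8); ε(u)ε(v)=1·0, αω(v)=8·1, βω(u)=5·1; sum ≡ 1  ⇒  -1.
(a,b)_∞: sgn(-2800733)=−, sgn(330)=+, so +1.
Ram(-2800733, 330) = {2, 5, 11, 13, 17, 29}; no ℚ_2-point on the conic.

[2, 5, 11, 13, 17, 29]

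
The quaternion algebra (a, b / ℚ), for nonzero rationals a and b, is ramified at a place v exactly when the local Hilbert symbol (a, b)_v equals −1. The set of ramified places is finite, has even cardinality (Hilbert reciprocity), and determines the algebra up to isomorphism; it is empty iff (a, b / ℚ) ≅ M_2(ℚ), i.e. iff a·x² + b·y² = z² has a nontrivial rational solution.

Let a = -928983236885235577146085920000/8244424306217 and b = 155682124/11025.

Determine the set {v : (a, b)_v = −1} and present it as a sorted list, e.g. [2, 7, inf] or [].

[2, 17, 19, 29, 31, 43]

Mod squares: a ≡ -9560749, b ≡ 230299. Check v ∈ {∞, 2, 3, 5, 7, 11, 13, 17, 19, 23, 29, 31, 37, 41, 43, 47, 53}.
v=29: a=29^1·(≡1), b=29^0·(≡18) mod 29; (1|29)=+1, (18|29)=-1; (−1)^{1·0·14}·(+1)^0·(-1)^1 = -1.
v=37: a=37^2·(≡13), b=37^0·(≡1) mod 37; (13|37)=-1, (1|37)=+1; (−1)^{2·0·18}·(-1)^0·(+1)^2 = +1.
v=19: a=19^2·(≡14), b=19^1·(≡13) mod 19; (14|19)=-1, (13|19)=-1; (−1)^{2·1·9}·(-1)^1·(-1)^2 = -1.
v=53: a=53^-4·(≡3), b=53^0·(≡30) mod 53; (3|53)=-1, (30|53)=-1; (−1)^{-4·0·26}·(-1)^0·(-1)^-4 = +1.
v=13: a=13^2·(≡9), b=13^2·(≡3) mod 13; (9|13)=+1, (3|13)=+1; (−1)^{2·2·6}·(+1)^2·(+1)^2 = +1.
v=11: a=11^-1·(≡10), b=11^0·(≡5) mod 11; (10|11)=-1, (5|11)=+1; (−1)^{-1·0·5}·(-1)^0·(+1)^-1 = +1.
v=23: a=23^2·(≡8), b=23^1·(≡9) mod 23; (8|23)=+1, (9|23)=+1; (−1)^{2·1·11}·(+1)^1·(+1)^2 = +1.
v=47: a=47^-2·(≡11), b=47^0·(≡15) mod 47; (11|47)=-1, (15|47)=-1; (−1)^{-2·0·23}·(-1)^0·(-1)^-2 = +1.
v=5: a=5^4·(≡4), b=5^-2·(≡4) mod 5; (4|5)=+1, (4|5)=+1; (−1)^{4·-2·2}·(+1)^-2·(+1)^4 = +1.
v=3: a=3^4·(≡2), b=3^-2·(≡1) mod 3; (2|3)=-1, (1|3)=+1; (−1)^{4·-2·1}·(-1)^-2·(+1)^4 = +1.
v=43: a=43^-1·(≡6), b=43^0·(≡19) mod 43; (6|43)=+1, (19|43)=-1; (−1)^{-1·0·21}·(+1)^0·(-1)^-1 = -1.
v=41: a=41^1·(≡6), b=41^0·(≡31) mod 41; (6|41)=-1, (31|41)=+1; (−1)^{1·0·20}·(-1)^0·(+1)^1 = +1.
v=7: a=7^0·(≡5), b=7^-2·(≡3) mod 7; (5|7)=-1, (3|7)=-1; (−1)^{0·-2·3}·(-1)^-2·(-1)^0 = +1.
v=2: v_2(a)=8, v_2(b)=2; units ≡ 3, 3 (mod 8); ε·ε+αω+βω = 1·1+8·1+2·1 ≡ 1  ⇒  (a,b)_2 = -1.
v=∞: -9560749 < 0 and 230299 > 0  ⇒  (a,b)_∞ = +1.
v=17: a=17^5·(≡5), b=17^1·(≡16) mod 17; (5|17)=-1, (16|17)=+1; (−1)^{5·1·8}·(-1)^1·(+1)^5 = -1.
v=31: a=31^2·(≡3), b=31^1·(≡25) mod 31; (3|31)=-1, (25|31)=+1; (−1)^{2·1·15}·(-1)^1·(+1)^2 = -1.
Ram(-9560749, 230299) = {2, 17, 19, 29, 31, 43}; no ℚ_2-point on the conic.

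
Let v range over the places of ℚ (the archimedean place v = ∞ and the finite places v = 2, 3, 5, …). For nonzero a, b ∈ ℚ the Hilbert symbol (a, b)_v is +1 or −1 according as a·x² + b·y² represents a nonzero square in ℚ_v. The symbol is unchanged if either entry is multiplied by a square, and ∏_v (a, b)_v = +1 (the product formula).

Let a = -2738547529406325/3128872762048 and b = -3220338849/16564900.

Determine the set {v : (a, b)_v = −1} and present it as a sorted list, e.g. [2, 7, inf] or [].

[3, 7, 17, inf]

(a, b) ≡ (-2431, -4641) mod (ℚ^×)²; places V = {2, 3, 5, 7, 11, 13, 17, 19, 23, 31, 37, ∞}.
(a,b)_17: α=-1, u≡10; β=3, v≡2 (mod 17); (10|17)=-1, (2|17)=+1; sign (−1)^0·-1^3·+1^-1 = -1.
(a,b)_2: α=-6, β=-2; u≡1, v≡7 (mod 8); ε(u)ε(v)=0·1, αω(v)=-6·0, βω(u)=-2·0; sum ≡ 0  ⇒  +1.
(a,b)_19: α=-2, u≡4; β=0, v≡15 (mod 19); (4|19)=+1, (15|19)=-1; sign (−1)^0·+1^0·-1^-2 = +1.
(a,b)_11: α=-1, u≡10; β=-2, v≡4 (mod 11); (10|11)=-1, (4|11)=+1; sign (−1)^0·-1^-2·+1^-1 = +1.
(a,b)_3: α=2, u≡2; β=1, v≡1 (mod 3); (2|3)=-1, (1|3)=+1; sign (−1)^0·-1^1·+1^2 = -1.
(a,b)_13: α=3, u≡11; β=1, v≡7 (mod 13); (11|13)=-1, (7|13)=-1; sign (−1)^0·-1^1·-1^3 = +1.
(a,b)_∞: sgn(-2431)=−, sgn(-4641)=−, so -1.
(a,b)_37: α=-2, u≡12; β=-2, v≡33 (mod 37); (12|37)=+1, (33|37)=+1; sign (−1)^0·+1^-2·+1^-2 = +1.
(a,b)_31: α=2, u≡7; β=0, v≡19 (mod 31); (7|31)=+1, (19|31)=+1; sign (−1)^0·+1^0·+1^2 = +1.
(a,b)_5: α=2, u≡4; β=-2, v≡1 (mod 5); (4|5)=+1, (1|5)=+1; sign (−1)^0·+1^-2·+1^2 = +1.
(a,b)_23: α=-2, u≡7; β=0, v≡10 (mod 23); (7|23)=-1, (10|23)=-1; sign (−1)^0·-1^0·-1^-2 = +1.
(a,b)_7: α=8, u≡6; β=5, v≡2 (mod 7); (6|7)=-1, (2|7)=+1; sign (−1)^0·-1^5·+1^8 = -1.
(-2431, -4641 / ℚ) ramifies at {3, 7, 17, ∞}: a division algebra.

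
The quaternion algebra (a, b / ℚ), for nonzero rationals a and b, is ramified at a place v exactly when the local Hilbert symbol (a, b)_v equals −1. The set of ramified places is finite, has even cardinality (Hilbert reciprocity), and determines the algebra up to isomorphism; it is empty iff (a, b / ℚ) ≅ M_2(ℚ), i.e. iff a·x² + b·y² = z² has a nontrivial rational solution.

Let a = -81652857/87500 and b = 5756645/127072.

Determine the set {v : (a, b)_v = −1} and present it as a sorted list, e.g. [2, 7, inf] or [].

(a, b) ≡ (-1155, 110) mod (ℚ^×)²; places V = {2, 3, 5, 7, 11, 13, 19, 29, 37, ∞}.
(a,b)_29: α=0, u≡1; β=2, v≡24 (mod 29); (1|29)=+1, (24|29)=+1; sign (−1)^0·+1^2·+1^0 = +1.
(a,b)_5: α=-5, u≡1; β=1, v≡2 (mod 5); (1|5)=+1, (2|5)=-1; sign (−1)^0·+1^1·-1^-5 = -1.
(a,b)_3: α=1, u≡2; β=0, v≡2 (mod 3); (2|3)=-1, (2|3)=-1; sign (−1)^0·-1^0·-1^1 = -1.
(a,b)_13: α=2, u≡7; β=0, v≡5 (mod 13); (7|13)=-1, (5|13)=-1; sign (−1)^0·-1^0·-1^2 = +1.
(a,b)_7: α=-1, u≡3; β=0, v≡6 (mod 7); (3|7)=-1, (6|7)=-1; sign (−1)^0·-1^0·-1^-1 = -1.
(a,b)_11: α=5, u≡9; β=-1, v≡2 (mod 11); (9|11)=+1, (2|11)=-1; sign (−1)^1·+1^-1·-1^5 = +1.
(a,b)_37: α=0, u≡22; β=2, v≡7 (mod 37); (22|37)=-1, (7|37)=+1; sign (−1)^0·-1^2·+1^0 = +1.
(a,b)_∞: sgn(-1155)=−, sgn(110)=+, so +1.
(a,b)_19: α=0, u≡16; β=-2, v≡12 (mod 19); (16|19)=+1, (12|19)=-1; sign (−1)^0·+1^-2·-1^0 = +1.
(a,b)_2: α=-2, β=-5; u≡5, v≡7 (mod 8); ε(u)ε(v)=0·1, αω(v)=-2·0, βω(u)=-5·1; sum ≡ 1  ⇒  -1.
Ram(-1155, 110) = {2, 3, 5, 7}; no ℚ_2-point on the conic.

[2, 3, 5, 7]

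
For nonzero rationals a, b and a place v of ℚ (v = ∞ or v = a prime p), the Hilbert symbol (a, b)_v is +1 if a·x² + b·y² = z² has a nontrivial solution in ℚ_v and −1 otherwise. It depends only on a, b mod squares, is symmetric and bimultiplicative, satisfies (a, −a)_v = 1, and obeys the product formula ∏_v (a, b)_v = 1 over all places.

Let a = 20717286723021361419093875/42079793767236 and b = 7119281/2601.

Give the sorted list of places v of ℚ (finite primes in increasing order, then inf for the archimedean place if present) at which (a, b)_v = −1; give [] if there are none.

Mod squares: a ≡ 267995, b ≡ 19721. Check v ∈ {∞, 2, 3, 5, 7, 13, 17, 19, 29, 31, 37, 41, 43}.
v=3: a=3^-4·(≡2), b=3^-2·(≡2) mod 3; (2|3)=-1, (2|3)=-1; (−1)^{-4·-2·1}·(-1)^-2·(-1)^-4 = +1.
v=5: a=5^3·(≡1), b=5^0·(≡1) mod 5; (1|5)=+1, (1|5)=+1; (−1)^{3·0·2}·(+1)^0·(+1)^3 = +1.
v=29: a=29^-2·(≡24), b=29^0·(≡5) mod 29; (24|29)=+1, (5|29)=+1; (−1)^{-2·0·14}·(+1)^0·(+1)^-2 = +1.
v=43: a=43^-2·(≡27), b=43^0·(≡28) mod 43; (27|43)=-1, (28|43)=-1; (−1)^{-2·0·21}·(-1)^0·(-1)^-2 = +1.
v=37: a=37^2·(≡16), b=37^1·(≡18) mod 37; (16|37)=+1, (18|37)=-1; (−1)^{2·1·18}·(+1)^1·(-1)^2 = +1.
v=∞: 267995 > 0 and 19721 > 0  ⇒  (a,b)_∞ = +1.
v=41: a=41^2·(≡14), b=41^1·(≡14) mod 41; (14|41)=-1, (14|41)=-1; (−1)^{2·1·20}·(-1)^1·(-1)^2 = -1.
v=2: v_2(a)=-2, v_2(b)=0; units ≡ 3, 1 (mod 8); ε·ε+αω+βω = 1·0+-2·0+0·1 ≡ 0  ⇒  (a,b)_2 = +1.
v=13: a=13^5·(≡1), b=13^1·(≡12) mod 13; (1|13)=+1, (12|13)=+1; (−1)^{5·1·6}·(+1)^1·(+1)^5 = +1.
v=19: a=19^7·(≡6), b=19^2·(≡10) mod 19; (6|19)=+1, (10|19)=-1; (−1)^{7·2·9}·(+1)^2·(-1)^7 = -1.
v=31: a=31^1·(≡11), b=31^0·(≡8) mod 31; (11|31)=-1, (8|31)=+1; (−1)^{1·0·15}·(-1)^0·(+1)^1 = +1.
v=7: a=7^1·(≡4), b=7^0·(≡2) mod 7; (4|7)=+1, (2|7)=+1; (−1)^{1·0·3}·(+1)^0·(+1)^1 = +1.
v=17: a=17^-4·(≡10), b=17^-2·(≡8) mod 17; (10|17)=-1, (8|17)=+1; (−1)^{-4·-2·8}·(-1)^-2·(+1)^-4 = +1.
|Ram(267995, 19721)| = 2, even; anisotropic at {19, 41}.

[19, 41]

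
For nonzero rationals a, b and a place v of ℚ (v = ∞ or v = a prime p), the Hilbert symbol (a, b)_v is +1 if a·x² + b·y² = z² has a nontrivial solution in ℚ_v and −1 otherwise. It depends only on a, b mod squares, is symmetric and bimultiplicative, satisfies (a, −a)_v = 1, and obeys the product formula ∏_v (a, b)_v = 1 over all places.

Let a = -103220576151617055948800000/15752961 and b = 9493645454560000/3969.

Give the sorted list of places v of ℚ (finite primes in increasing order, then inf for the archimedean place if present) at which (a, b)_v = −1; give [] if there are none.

[2, 29, 41, 47]

Mod squares: a ≡ -558830, b ≡ 19. Check v ∈ {∞, 2, 3, 5, 7, 19, 29, 41, 47}.
v=29: a=29^3·(≡27), b=29^2·(≡14) mod 29; (27|29)=-1, (14|29)=-1; (−1)^{3·2·14}·(-1)^2·(-1)^3 = -1.
v=5: a=5^5·(≡4), b=5^4·(≡4) mod 5; (4|5)=+1, (4|5)=+1; (−1)^{5·4·2}·(+1)^4·(+1)^5 = +1.
v=19: a=19^2·(≡16), b=19^1·(≡11) mod 19; (16|19)=+1, (11|19)=+1; (−1)^{2·1·9}·(+1)^1·(+1)^2 = +1.
v=41: a=41^3·(≡9), b=41^2·(≡30) mod 41; (9|41)=+1, (30|41)=-1; (−1)^{3·2·20}·(+1)^2·(-1)^3 = -1.
v=47: a=47^3·(≡1), b=47^2·(≡13) mod 47; (1|47)=+1, (13|47)=-1; (−1)^{3·2·23}·(+1)^2·(-1)^3 = -1.
v=∞: -558830 < 0 and 19 > 0  ⇒  (a,b)_∞ = +1.
v=2: v_2(a)=19, v_2(b)=8; units ≡ 1, 3 (mod 8); ε·ε+αω+βω = 0·1+19·1+8·0 ≡ 1  ⇒  (a,b)_2 = -1.
v=3: a=3^-8·(≡1), b=3^-4·(≡1) mod 3; (1|3)=+1, (1|3)=+1; (−1)^{-8·-4·1}·(+1)^-4·(+1)^-8 = +1.
v=7: a=7^-4·(≡2), b=7^-2·(≡5) mod 7; (2|7)=+1, (5|7)=-1; (−1)^{-4·-2·3}·(+1)^-2·(-1)^-4 = +1.
|Ram(-558830, 19)| = 4, even; anisotropic at {2, 29, 41, 47}.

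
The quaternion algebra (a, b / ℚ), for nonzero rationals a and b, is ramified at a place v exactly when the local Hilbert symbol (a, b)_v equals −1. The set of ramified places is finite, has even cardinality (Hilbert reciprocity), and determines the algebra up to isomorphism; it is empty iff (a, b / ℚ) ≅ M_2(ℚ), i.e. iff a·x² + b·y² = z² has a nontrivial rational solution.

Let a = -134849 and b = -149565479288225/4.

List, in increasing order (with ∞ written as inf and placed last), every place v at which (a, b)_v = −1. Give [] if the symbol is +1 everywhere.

Mod squares: a ≡ -134849, b ≡ -329. Check v ∈ {∞, 2, 5, 7, 11, 13, 23, 41, 47}.
v=47: a=47^0·(≡41), b=47^1·(≡23) mod 47; (41|47)=-1, (23|47)=-1; (−1)^{0·1·23}·(-1)^1·(-1)^0 = -1.
v=11: a=11^1·(≡6), b=11^2·(≡5) mod 11; (6|11)=-1, (5|11)=+1; (−1)^{1·2·5}·(-1)^2·(+1)^1 = +1.
v=13: a=13^1·(≡1), b=13^2·(≡1) mod 13; (1|13)=+1, (1|13)=+1; (−1)^{1·2·6}·(+1)^2·(+1)^1 = +1.
v=41: a=41^1·(≡32), b=41^2·(≡37) mod 41; (32|41)=+1, (37|41)=+1; (−1)^{1·2·20}·(+1)^2·(+1)^1 = +1.
v=23: a=23^1·(≡2), b=23^2·(≡9) mod 23; (2|23)=+1, (9|23)=+1; (−1)^{1·2·11}·(+1)^2·(+1)^1 = +1.
v=7: a=7^0·(≡6), b=7^1·(≡2) mod 7; (6|7)=-1, (2|7)=+1; (−1)^{0·1·3}·(-1)^1·(+1)^0 = -1.
v=∞: -134849 < 0 and -329 < 0  ⇒  (a,b)_∞ = -1.
v=2: v_2(a)=0, v_2(b)=-2; units ≡ 7, 7 (mod 8); ε·ε+αω+βω = 1·1+0·0+-2·0 ≡ 1  ⇒  (a,b)_2 = -1.
v=5: a=5^0·(≡1), b=5^2·(≡4) mod 5; (1|5)=+1, (4|5)=+1; (−1)^{0·2·2}·(+1)^2·(+1)^0 = +1.
Ram(-134849, -329) = {2, 7, 47, ∞}; no ℚ_2-point on the conic.

[2, 7, 47, inf]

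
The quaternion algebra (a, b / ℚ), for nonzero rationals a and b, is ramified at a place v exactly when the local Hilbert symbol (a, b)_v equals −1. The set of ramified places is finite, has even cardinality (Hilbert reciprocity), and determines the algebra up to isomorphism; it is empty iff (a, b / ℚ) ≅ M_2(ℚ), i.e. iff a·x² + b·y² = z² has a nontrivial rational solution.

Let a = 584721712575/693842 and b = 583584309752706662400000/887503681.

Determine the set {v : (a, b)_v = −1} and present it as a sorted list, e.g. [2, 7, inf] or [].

Mod squares: a ≡ 286, b ≡ 1365. Check v ∈ {∞, 2, 3, 5, 7, 11, 13, 19, 29, 31, 37}.
v=7: a=7^4·(≡3), b=7^5·(≡3) mod 7; (3|7)=-1, (3|7)=-1; (−1)^{4·5·3}·(-1)^5·(-1)^4 = -1.
v=∞: 286 > 0 and 1365 > 0  ⇒  (a,b)_∞ = +1.
v=37: a=37^0·(≡33), b=37^2·(≡16) mod 37; (33|37)=+1, (16|37)=+1; (−1)^{0·2·18}·(+1)^2·(+1)^0 = +1.
v=3: a=3^4·(≡1), b=3^9·(≡2) mod 3; (1|3)=+1, (2|3)=-1; (−1)^{4·9·1}·(+1)^9·(-1)^4 = +1.
v=19: a=19^-2·(≡4), b=19^0·(≡16) mod 19; (4|19)=+1, (16|19)=+1; (−1)^{-2·0·9}·(+1)^0·(+1)^-2 = +1.
v=29: a=29^2·(≡5), b=29^0·(≡17) mod 29; (5|29)=+1, (17|29)=-1; (−1)^{2·0·14}·(+1)^0·(-1)^2 = +1.
v=11: a=11^1·(≡5), b=11^2·(≡5) mod 11; (5|11)=+1, (5|11)=+1; (−1)^{1·2·5}·(+1)^2·(+1)^1 = +1.
v=13: a=13^1·(≡3), b=13^1·(≡9) mod 13; (3|13)=+1, (9|13)=+1; (−1)^{1·1·6}·(+1)^1·(+1)^1 = +1.
v=31: a=31^-2·(≡18), b=31^-6·(≡20) mod 31; (18|31)=+1, (20|31)=+1; (−1)^{-2·-6·15}·(+1)^-6·(+1)^-2 = +1.
v=5: a=5^2·(≡4), b=5^5·(≡3) mod 5; (4|5)=+1, (3|5)=-1; (−1)^{2·5·2}·(+1)^5·(-1)^2 = +1.
v=2: v_2(a)=-1, v_2(b)=18; units ≡ 7, 5 (mod 8); ε·ε+αω+βω = 1·0+-1·1+18·0 ≡ 1  ⇒  (a,b)_2 = -1.
Ram(286, 1365) = {2, 7}; no ℚ_2-point on the conic.

[2, 7]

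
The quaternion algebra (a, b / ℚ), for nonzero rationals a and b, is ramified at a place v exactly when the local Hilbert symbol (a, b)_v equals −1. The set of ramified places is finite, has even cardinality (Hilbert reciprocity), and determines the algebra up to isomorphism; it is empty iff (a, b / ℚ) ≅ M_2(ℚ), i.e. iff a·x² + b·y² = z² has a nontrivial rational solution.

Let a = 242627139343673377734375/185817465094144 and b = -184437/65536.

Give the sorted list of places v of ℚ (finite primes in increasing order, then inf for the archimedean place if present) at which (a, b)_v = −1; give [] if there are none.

Mod squares: a ≡ 23, b ≡ -253. Check v ∈ {∞, 2, 3, 5, 11, 13, 23}.
v=23: a=23^3·(≡13), b=23^1·(≡6) mod 23; (13|23)=+1, (6|23)=+1; (−1)^{3·1·11}·(+1)^1·(+1)^3 = -1.
v=13: a=13^-2·(≡4), b=13^0·(≡11) mod 13; (4|13)=+1, (11|13)=-1; (−1)^{-2·0·6}·(+1)^0·(-1)^-2 = +1.
v=∞: 23 > 0 and -253 < 0  ⇒  (a,b)_∞ = +1.
v=2: v_2(a)=-40, v_2(b)=-16; units ≡ 7, 3 (mod 8); ε·ε+αω+βω = 1·1+-40·1+-16·0 ≡ 1  ⇒  (a,b)_2 = -1.
v=11: a=11^4·(≡1), b=11^1·(≡7) mod 11; (1|11)=+1, (7|11)=-1; (−1)^{4·1·5}·(+1)^1·(-1)^4 = +1.
v=3: a=3^20·(≡2), b=3^6·(≡2) mod 3; (2|3)=-1, (2|3)=-1; (−1)^{20·6·1}·(-1)^6·(-1)^20 = +1.
v=5: a=5^8·(≡3), b=5^0·(≡3) mod 5; (3|5)=-1, (3|5)=-1; (−1)^{8·0·2}·(-1)^0·(-1)^8 = +1.
(23, -253 / ℚ) ramifies at {2, 23}: a division algebra.

[2, 23]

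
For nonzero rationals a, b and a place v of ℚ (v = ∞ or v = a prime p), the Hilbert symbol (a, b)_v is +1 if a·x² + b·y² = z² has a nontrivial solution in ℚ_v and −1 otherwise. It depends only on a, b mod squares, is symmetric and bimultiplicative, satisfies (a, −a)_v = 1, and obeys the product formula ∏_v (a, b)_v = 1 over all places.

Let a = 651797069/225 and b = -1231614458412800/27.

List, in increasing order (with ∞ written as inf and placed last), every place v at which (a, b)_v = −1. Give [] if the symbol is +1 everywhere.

[3, 11, 23, 29]

(a, b) ≡ (271469, -16269) mod (ℚ^×)²; places V = {2, 3, 5, 7, 11, 17, 23, 29, 37, ∞}.
(a,b)_7: α=4, u≡2; β=2, v≡6 (mod 7); (2|7)=+1, (6|7)=-1; sign (−1)^0·+1^2·-1^4 = +1.
(a,b)_3: α=-2, u≡2; β=-3, v≡1 (mod 3); (2|3)=-1, (1|3)=+1; sign (−1)^0·-1^-3·+1^-2 = -1.
(a,b)_11: α=1, u≡8; β=1, v≡2 (mod 11); (8|11)=-1, (2|11)=-1; sign (−1)^1·-1^1·-1^1 = -1.
(a,b)_2: α=0, β=8; u≡5, v≡3 (mod 8); ε(u)ε(v)=0·1, αω(v)=0·1, βω(u)=8·1; sum ≡ 0  ⇒  +1.
(a,b)_23: α=1, u≡2; β=2, v≡17 (mod 23); (2|23)=+1, (17|23)=-1; sign (−1)^0·+1^2·-1^1 = -1.
(a,b)_17: α=0, u≡13; β=1, v≡14 (mod 17); (13|17)=+1, (14|17)=-1; sign (−1)^0·+1^1·-1^0 = +1.
(a,b)_37: α=1, u≡10; β=2, v≡4 (mod 37); (10|37)=+1, (4|37)=+1; sign (−1)^0·+1^2·+1^1 = +1.
(a,b)_5: α=-2, u≡1; β=2, v≡4 (mod 5); (1|5)=+1, (4|5)=+1; sign (−1)^0·+1^2·+1^-2 = +1.
(a,b)_∞: sgn(271469)=+, sgn(-16269)=−, so +1.
(a,b)_29: α=1, u≡28; β=1, v≡15 (mod 29); (28|29)=+1, (15|29)=-1; sign (−1)^0·+1^1·-1^1 = -1.
|Ram(271469, -16269)| = 4, even; anisotropic at {3, 11, 23, 29}.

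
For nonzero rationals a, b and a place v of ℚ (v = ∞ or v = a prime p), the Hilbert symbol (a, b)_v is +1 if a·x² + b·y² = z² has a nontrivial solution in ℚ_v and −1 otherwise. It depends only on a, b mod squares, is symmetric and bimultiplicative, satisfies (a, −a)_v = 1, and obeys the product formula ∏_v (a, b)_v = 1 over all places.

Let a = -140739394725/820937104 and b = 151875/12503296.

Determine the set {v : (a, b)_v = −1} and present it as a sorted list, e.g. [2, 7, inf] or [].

[2, 3, 17, 31]

Mod squares: a ≡ -1581, b ≡ 3. Check v ∈ {∞, 2, 3, 5, 13, 17, 19, 29, 31, 37}.
v=29: a=29^-2·(≡2), b=29^0·(≡15) mod 29; (2|29)=-1, (15|29)=-1; (−1)^{-2·0·14}·(-1)^0·(-1)^-2 = +1.
v=13: a=13^-2·(≡11), b=13^-2·(≡9) mod 13; (11|13)=-1, (9|13)=+1; (−1)^{-2·-2·6}·(-1)^-2·(+1)^-2 = +1.
v=17: a=17^3·(≡8), b=17^-2·(≡3) mod 17; (8|17)=+1, (3|17)=-1; (−1)^{3·-2·8}·(+1)^-2·(-1)^3 = -1.
v=19: a=19^-2·(≡13), b=19^0·(≡2) mod 19; (13|19)=-1, (2|19)=-1; (−1)^{-2·0·9}·(-1)^0·(-1)^-2 = +1.
v=∞: -1581 < 0 and 3 > 0  ⇒  (a,b)_∞ = +1.
v=31: a=31^1·(≡30), b=31^0·(≡17) mod 31; (30|31)=-1, (17|31)=-1; (−1)^{1·0·15}·(-1)^0·(-1)^1 = -1.
v=37: a=37^2·(≡28), b=37^0·(≡28) mod 37; (28|37)=+1, (28|37)=+1; (−1)^{2·0·18}·(+1)^0·(+1)^2 = +1.
v=2: v_2(a)=-4, v_2(b)=-8; units ≡ 3, 3 (mod 8); ε·ε+αω+βω = 1·1+-4·1+-8·1 ≡ 1  ⇒  (a,b)_2 = -1.
v=3: a=3^3·(≡1), b=3^5·(≡1) mod 3; (1|3)=+1, (1|3)=+1; (−1)^{3·5·1}·(+1)^5·(+1)^3 = -1.
v=5: a=5^2·(≡4), b=5^4·(≡3) mod 5; (4|5)=+1, (3|5)=-1; (−1)^{2·4·2}·(+1)^4·(-1)^2 = +1.
Ram(-1581, 3) = {2, 3, 17, 31}; no ℚ_2-point on the conic.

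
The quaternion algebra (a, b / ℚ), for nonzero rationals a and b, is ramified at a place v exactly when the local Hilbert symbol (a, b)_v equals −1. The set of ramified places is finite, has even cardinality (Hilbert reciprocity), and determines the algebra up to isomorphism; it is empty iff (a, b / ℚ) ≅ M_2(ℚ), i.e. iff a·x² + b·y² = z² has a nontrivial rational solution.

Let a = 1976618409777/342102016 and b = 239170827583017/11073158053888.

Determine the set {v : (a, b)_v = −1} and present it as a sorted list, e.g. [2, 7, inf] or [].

[3, 19]

(a, b) ≡ (57, 399) mod (ℚ^×)²; places V = {2, 3, 7, 11, 17, 19, ∞}.
(a,b)_7: α=0, u≡1; β=-1, v≡4 (mod 7); (1|7)=+1, (4|7)=+1; sign (−1)^0·+1^-1·+1^0 = +1.
(a,b)_3: α=9, u≡1; β=9, v≡1 (mod 3); (1|3)=+1, (1|3)=+1; sign (−1)^1·+1^9·+1^9 = -1.
(a,b)_17: α=-4, u≡11; β=-6, v≡9 (mod 17); (11|17)=-1, (9|17)=+1; sign (−1)^0·-1^-6·+1^-4 = +1.
(a,b)_19: α=3, u≡13; β=3, v≡10 (mod 19); (13|19)=-1, (10|19)=-1; sign (−1)^1·-1^3·-1^3 = -1.
(a,b)_11: α=4, u≡8; β=6, v≡5 (mod 11); (8|11)=-1, (5|11)=+1; sign (−1)^0·-1^6·+1^4 = +1.
(a,b)_2: α=-12, β=-16; u≡1, v≡7 (mod 8); ε(u)ε(v)=0·1, αω(v)=-12·0, βω(u)=-16·0; sum ≡ 0  ⇒  +1.
(a,b)_∞: sgn(57)=+, sgn(399)=+, so +1.
(57, 399 / ℚ) ramifies at {3, 19}: a division algebra.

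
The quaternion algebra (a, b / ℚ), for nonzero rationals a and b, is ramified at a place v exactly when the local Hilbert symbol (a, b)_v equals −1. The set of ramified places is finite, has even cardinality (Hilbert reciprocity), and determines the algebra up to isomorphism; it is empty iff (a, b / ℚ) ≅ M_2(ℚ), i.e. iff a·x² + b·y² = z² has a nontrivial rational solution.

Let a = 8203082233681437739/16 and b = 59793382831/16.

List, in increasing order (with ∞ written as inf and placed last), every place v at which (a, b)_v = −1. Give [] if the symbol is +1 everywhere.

[2, 13, 23, 41]

Mod squares: a ≡ 19, b ≡ 7220551. Check v ∈ {∞, 2, 7, 13, 19, 23, 31, 41}.
v=31: a=31^2·(≡20), b=31^1·(≡20) mod 31; (20|31)=+1, (20|31)=+1; (−1)^{2·1·15}·(+1)^1·(+1)^2 = +1.
v=41: a=41^2·(≡24), b=41^1·(≡40) mod 41; (24|41)=-1, (40|41)=+1; (−1)^{2·1·20}·(-1)^1·(+1)^2 = -1.
v=23: a=23^2·(≡21), b=23^1·(≡15) mod 23; (21|23)=-1, (15|23)=-1; (−1)^{2·1·11}·(-1)^1·(-1)^2 = -1.
v=7: a=7^2·(≡3), b=7^2·(≡1) mod 7; (3|7)=-1, (1|7)=+1; (−1)^{2·2·3}·(-1)^2·(+1)^2 = +1.
v=∞: 19 > 0 and 7220551 > 0  ⇒  (a,b)_∞ = +1.
v=2: v_2(a)=-4, v_2(b)=-4; units ≡ 3, 7 (mod 8); ε·ε+αω+βω = 1·1+-4·0+-4·1 ≡ 1  ⇒  (a,b)_2 = -1.
v=13: a=13^4·(≡2), b=13^3·(≡11) mod 13; (2|13)=-1, (11|13)=-1; (−1)^{4·3·6}·(-1)^3·(-1)^4 = -1.
v=19: a=19^3·(≡5), b=19^1·(≡10) mod 19; (5|19)=+1, (10|19)=-1; (−1)^{3·1·9}·(+1)^1·(-1)^3 = +1.
(19, 7220551 / ℚ) ramifies at {2, 13, 23, 41}: a division algebra.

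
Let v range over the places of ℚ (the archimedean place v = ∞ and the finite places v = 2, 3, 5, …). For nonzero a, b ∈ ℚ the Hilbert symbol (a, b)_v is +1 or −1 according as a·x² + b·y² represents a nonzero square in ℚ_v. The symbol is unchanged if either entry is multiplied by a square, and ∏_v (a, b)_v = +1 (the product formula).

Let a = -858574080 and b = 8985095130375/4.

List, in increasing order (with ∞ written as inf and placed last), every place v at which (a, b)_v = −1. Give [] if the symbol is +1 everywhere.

(a, b) ≡ (-5, 15) mod (ℚ^×)²; places V = {2, 3, 5, 7, 13, ∞}.
(a,b)_∞: sgn(-5)=−, sgn(15)=+, so +1.
(a,b)_13: α=2, u≡2; β=2, v≡6 (mod 13); (2|13)=-1, (6|13)=-1; sign (−1)^0·-1^2·-1^2 = +1.
(a,b)_5: α=1, u≡4; β=3, v≡2 (mod 5); (4|5)=+1, (2|5)=-1; sign (−1)^0·+1^3·-1^1 = -1.
(a,b)_2: α=8, β=-2; u≡3, v≡7 (mod 8); ε(u)ε(v)=1·1, αω(v)=8·0, βω(u)=-2·1; sum ≡ 1  ⇒  -1.
(a,b)_7: α=2, u≡4; β=4, v≡4 (mod 7); (4|7)=+1, (4|7)=+1; sign (−1)^0·+1^4·+1^2 = +1.
(a,b)_3: α=4, u≡1; β=11, v≡2 (mod 3); (1|3)=+1, (2|3)=-1; sign (−1)^0·+1^11·-1^4 = +1.
|Ram(-5, 15)| = 2, even; anisotropic at {2, 5}.

[2, 5]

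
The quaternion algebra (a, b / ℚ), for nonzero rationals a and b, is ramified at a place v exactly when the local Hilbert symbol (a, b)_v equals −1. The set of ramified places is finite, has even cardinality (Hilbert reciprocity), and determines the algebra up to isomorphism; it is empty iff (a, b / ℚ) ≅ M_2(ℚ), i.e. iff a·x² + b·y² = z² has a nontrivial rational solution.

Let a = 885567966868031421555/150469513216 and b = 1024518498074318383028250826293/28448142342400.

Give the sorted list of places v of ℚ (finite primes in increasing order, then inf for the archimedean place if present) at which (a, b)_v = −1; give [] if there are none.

[5, 7]

Mod squares: a ≡ 595, b ≡ 357. Check v ∈ {∞, 2, 3, 5, 7, 11, 17, 19, 29, 41}.
v=7: a=7^9·(≡2), b=7^11·(≡1) mod 7; (2|7)=+1, (1|7)=+1; (−1)^{9·11·3}·(+1)^11·(+1)^9 = -1.
v=2: v_2(a)=-12, v_2(b)=-8; units ≡ 3, 5 (mod 8); ε·ε+αω+βω = 1·0+-12·1+-8·1 ≡ 0  ⇒  (a,b)_2 = +1.
v=19: a=19^-2·(≡6), b=19^-2·(≡12) mod 19; (6|19)=+1, (12|19)=-1; (−1)^{-2·-2·9}·(+1)^-2·(-1)^-2 = +1.
v=5: a=5^1·(≡1), b=5^-2·(≡3) mod 5; (1|5)=+1, (3|5)=-1; (−1)^{1·-2·2}·(+1)^-2·(-1)^1 = -1.
v=41: a=41^2·(≡5), b=41^4·(≡17) mod 41; (5|41)=+1, (17|41)=-1; (−1)^{2·4·20}·(+1)^4·(-1)^2 = +1.
v=∞: 595 > 0 and 357 > 0  ⇒  (a,b)_∞ = +1.
v=29: a=29^-2·(≡26), b=29^-2·(≡7) mod 29; (26|29)=-1, (7|29)=+1; (−1)^{-2·-2·14}·(-1)^-2·(+1)^-2 = +1.
v=3: a=3^12·(≡1), b=3^17·(≡2) mod 3; (1|3)=+1, (2|3)=-1; (−1)^{12·17·1}·(+1)^17·(-1)^12 = +1.
v=17: a=17^3·(≡2), b=17^5·(≡8) mod 17; (2|17)=+1, (8|17)=+1; (−1)^{3·5·8}·(+1)^5·(+1)^3 = +1.
v=11: a=11^-2·(≡5), b=11^-4·(≡5) mod 11; (5|11)=+1, (5|11)=+1; (−1)^{-2·-4·5}·(+1)^-4·(+1)^-2 = +1.
(595, 357 / ℚ) ramifies at {5, 7}: a division algebra.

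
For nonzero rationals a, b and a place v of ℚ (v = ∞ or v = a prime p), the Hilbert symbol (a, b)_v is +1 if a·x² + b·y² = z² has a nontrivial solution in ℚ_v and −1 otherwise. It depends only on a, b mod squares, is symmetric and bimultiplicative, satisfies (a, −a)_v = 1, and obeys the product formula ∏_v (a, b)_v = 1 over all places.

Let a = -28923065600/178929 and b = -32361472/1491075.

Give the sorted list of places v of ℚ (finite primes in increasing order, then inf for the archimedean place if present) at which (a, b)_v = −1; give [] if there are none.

Mod squares: a ≡ -221, b ≡ -561. Check v ∈ {∞, 2, 3, 5, 11, 13, 17, 47}.
v=47: a=47^-2·(≡27), b=47^-2·(≡25) mod 47; (27|47)=+1, (25|47)=+1; (−1)^{-2·-2·23}·(+1)^-2·(+1)^-2 = +1.
v=∞: -221 < 0 and -561 < 0  ⇒  (a,b)_∞ = -1.
v=13: a=13^3·(≡4), b=13^2·(≡2) mod 13; (4|13)=+1, (2|13)=-1; (−1)^{3·2·6}·(+1)^2·(-1)^3 = -1.
v=5: a=5^2·(≡4), b=5^-2·(≡1) mod 5; (4|5)=+1, (1|5)=+1; (−1)^{2·-2·2}·(+1)^-2·(+1)^2 = +1.
v=3: a=3^-4·(≡1), b=3^-3·(≡2) mod 3; (1|3)=+1, (2|3)=-1; (−1)^{-4·-3·1}·(+1)^-3·(-1)^-4 = +1.
v=2: v_2(a)=8, v_2(b)=10; units ≡ 3, 7 (mod 8); ε·ε+αω+βω = 1·1+8·0+10·1 ≡ 1  ⇒  (a,b)_2 = -1.
v=11: a=11^2·(≡10), b=11^1·(≡3) mod 11; (10|11)=-1, (3|11)=+1; (−1)^{2·1·5}·(-1)^1·(+1)^2 = -1.
v=17: a=17^1·(≡1), b=17^1·(≡2) mod 17; (1|17)=+1, (2|17)=+1; (−1)^{1·1·8}·(+1)^1·(+1)^1 = +1.
Ram(-221, -561) = {2, 11, 13, ∞}; no ℚ_2-point on the conic.

[2, 11, 13, inf]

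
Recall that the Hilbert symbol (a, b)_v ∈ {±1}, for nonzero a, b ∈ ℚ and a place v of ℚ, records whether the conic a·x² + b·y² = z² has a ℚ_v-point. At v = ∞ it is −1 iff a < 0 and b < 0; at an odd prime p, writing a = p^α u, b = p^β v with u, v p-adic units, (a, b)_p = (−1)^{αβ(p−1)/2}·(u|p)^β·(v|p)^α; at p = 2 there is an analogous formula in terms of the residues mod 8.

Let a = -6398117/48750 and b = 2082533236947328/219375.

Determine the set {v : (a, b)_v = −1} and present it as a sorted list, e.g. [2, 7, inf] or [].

[19, 23]

Mod squares: a ≡ -34086, b ≡ 858. Check v ∈ {∞, 2, 3, 5, 11, 13, 19, 23}.
v=3: a=3^-1·(≡2), b=3^-3·(≡1) mod 3; (2|3)=-1, (1|3)=+1; (−1)^{-1·-3·1}·(-1)^-3·(+1)^-1 = +1.
v=∞: -34086 < 0 and 858 > 0  ⇒  (a,b)_∞ = +1.
v=19: a=19^1·(≡11), b=19^2·(≡8) mod 19; (11|19)=+1, (8|19)=-1; (−1)^{1·2·9}·(+1)^2·(-1)^1 = -1.
v=2: v_2(a)=-1, v_2(b)=7; units ≡ 5, 5 (mod 8); ε·ε+αω+βω = 0·0+-1·1+7·1 ≡ 0  ⇒  (a,b)_2 = +1.
v=13: a=13^-1·(≡9), b=13^-1·(≡9) mod 13; (9|13)=+1, (9|13)=+1; (−1)^{-1·-1·6}·(+1)^-1·(+1)^-1 = +1.
v=11: a=11^4·(≡4), b=11^5·(≡4) mod 11; (4|11)=+1, (4|11)=+1; (−1)^{4·5·5}·(+1)^5·(+1)^4 = +1.
v=5: a=5^-4·(≡1), b=5^-4·(≡3) mod 5; (1|5)=+1, (3|5)=-1; (−1)^{-4·-4·2}·(+1)^-4·(-1)^-4 = +1.
v=23: a=23^1·(≡4), b=23^4·(≡5) mod 23; (4|23)=+1, (5|23)=-1; (−1)^{1·4·11}·(+1)^4·(-1)^1 = -1.
|Ram(-34086, 858)| = 2, even; anisotropic at {19, 23}.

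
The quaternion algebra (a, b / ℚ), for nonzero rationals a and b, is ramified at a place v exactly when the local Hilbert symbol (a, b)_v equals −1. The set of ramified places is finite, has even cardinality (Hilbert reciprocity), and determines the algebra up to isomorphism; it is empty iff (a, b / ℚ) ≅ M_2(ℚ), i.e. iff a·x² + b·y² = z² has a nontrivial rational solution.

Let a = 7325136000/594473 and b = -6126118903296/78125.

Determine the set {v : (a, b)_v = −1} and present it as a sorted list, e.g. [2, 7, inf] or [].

Mod squares: a ≡ 51170, b ≡ -46001830. Check v ∈ {∞, 2, 3, 5, 7, 11, 13, 17, 29, 31, 43}.
v=2: v_2(a)=7, v_2(b)=9; units ≡ 1, 5 (mod 8); ε·ε+αω+βω = 0·0+7·1+9·0 ≡ 1  ⇒  (a,b)_2 = -1.
v=31: a=31^0·(≡14), b=31^1·(≡5) mod 31; (14|31)=+1, (5|31)=+1; (−1)^{0·1·15}·(+1)^1·(+1)^0 = +1.
v=3: a=3^2·(≡2), b=3^2·(≡2) mod 3; (2|3)=-1, (2|3)=-1; (−1)^{2·2·1}·(-1)^2·(-1)^2 = +1.
v=13: a=13^2·(≡7), b=13^0·(≡3) mod 13; (7|13)=-1, (3|13)=+1; (−1)^{2·0·6}·(-1)^0·(+1)^2 = +1.
v=29: a=29^0·(≡8), b=29^1·(≡20) mod 29; (8|29)=-1, (20|29)=+1; (−1)^{0·1·14}·(-1)^1·(+1)^0 = -1.
v=5: a=5^3·(≡1), b=5^-7·(≡4) mod 5; (1|5)=+1, (4|5)=+1; (−1)^{3·-7·2}·(+1)^-7·(+1)^3 = +1.
v=∞: 51170 > 0 and -46001830 < 0  ⇒  (a,b)_∞ = +1.
v=43: a=43^1·(≡34), b=43^1·(≡42) mod 43; (34|43)=-1, (42|43)=-1; (−1)^{1·1·21}·(-1)^1·(-1)^1 = -1.
v=7: a=7^1·(≡2), b=7^1·(≡4) mod 7; (2|7)=+1, (4|7)=+1; (−1)^{1·1·3}·(+1)^1·(+1)^1 = -1.
v=17: a=17^-3·(≡8), b=17^3·(≡16) mod 17; (8|17)=+1, (16|17)=+1; (−1)^{-3·3·8}·(+1)^3·(+1)^-3 = +1.
v=11: a=11^-2·(≡4), b=11^0·(≡5) mod 11; (4|11)=+1, (5|11)=+1; (−1)^{-2·0·5}·(+1)^0·(+1)^-2 = +1.
(51170, -46001830 / ℚ) ramifies at {2, 7, 29, 43}: a division algebra.

[2, 7, 29, 43]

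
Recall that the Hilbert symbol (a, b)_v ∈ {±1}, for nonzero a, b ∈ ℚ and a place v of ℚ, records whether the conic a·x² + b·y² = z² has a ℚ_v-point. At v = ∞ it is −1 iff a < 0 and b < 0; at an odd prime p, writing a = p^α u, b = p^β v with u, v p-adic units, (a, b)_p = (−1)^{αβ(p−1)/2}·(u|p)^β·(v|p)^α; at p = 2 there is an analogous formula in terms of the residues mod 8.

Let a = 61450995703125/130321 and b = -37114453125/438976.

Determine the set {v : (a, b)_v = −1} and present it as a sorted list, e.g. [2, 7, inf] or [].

Mod squares: a ≡ 21, b ≡ -22287. Check v ∈ {∞, 2, 3, 5, 7, 17, 19, 23}.
v=19: a=19^-4·(≡8), b=19^-3·(≡17) mod 19; (8|19)=-1, (17|19)=+1; (−1)^{-4·-3·9}·(-1)^-3·(+1)^-4 = -1.
v=23: a=23^2·(≡21), b=23^1·(≡20) mod 23; (21|23)=-1, (20|23)=-1; (−1)^{2·1·11}·(-1)^1·(-1)^2 = -1.
v=7: a=7^3·(≡6), b=7^0·(≡1) mod 7; (6|7)=-1, (1|7)=+1; (−1)^{3·0·3}·(-1)^0·(+1)^3 = +1.
v=3: a=3^1·(≡1), b=3^5·(≡2) mod 3; (1|3)=+1, (2|3)=-1; (−1)^{1·5·1}·(+1)^5·(-1)^1 = +1.
v=2: v_2(a)=0, v_2(b)=-6; units ≡ 5, 1 (mod 8); ε·ε+αω+βω = 0·0+0·0+-6·1 ≡ 0  ⇒  (a,b)_2 = +1.
v=5: a=5^8·(≡4), b=5^8·(≡2) mod 5; (4|5)=+1, (2|5)=-1; (−1)^{8·8·2}·(+1)^8·(-1)^8 = +1.
v=∞: 21 > 0 and -22287 < 0  ⇒  (a,b)_∞ = +1.
v=17: a=17^2·(≡1), b=17^1·(≡15) mod 17; (1|17)=+1, (15|17)=+1; (−1)^{2·1·8}·(+1)^1·(+1)^2 = +1.
Ram(21, -22287) = {19, 23}; no ℚ_19-point on the conic.

[19, 23]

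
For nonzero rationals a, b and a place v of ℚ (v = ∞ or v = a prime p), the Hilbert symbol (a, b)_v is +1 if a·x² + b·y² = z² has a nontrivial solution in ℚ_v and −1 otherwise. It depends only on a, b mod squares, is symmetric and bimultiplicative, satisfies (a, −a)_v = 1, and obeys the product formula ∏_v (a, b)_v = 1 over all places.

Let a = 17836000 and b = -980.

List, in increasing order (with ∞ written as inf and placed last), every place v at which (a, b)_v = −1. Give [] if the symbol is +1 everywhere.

(a, b) ≡ (910, -5) mod (ℚ^×)²; places V = {2, 5, 7, 13, ∞}.
(a,b)_5: α=3, u≡3; β=1, v≡4 (mod 5); (3|5)=-1, (4|5)=+1; sign (−1)^0·-1^1·+1^3 = -1.
(a,b)_7: α=3, u≡4; β=2, v≡1 (mod 7); (4|7)=+1, (1|7)=+1; sign (−1)^0·+1^2·+1^3 = +1.
(a,b)_∞: sgn(910)=+, sgn(-5)=−, so +1.
(a,b)_13: α=1, u≡6; β=0, v≡8 (mod 13); (6|13)=-1, (8|13)=-1; sign (−1)^0·-1^0·-1^1 = -1.
(a,b)_2: α=5, β=2; u≡7, v≡3 (mod 8); ε(u)ε(v)=1·1, αω(v)=5·1, βω(u)=2·0; sum ≡ 0  ⇒  +1.
Ram(910, -5) = {5, 13}; no ℚ_5-point on the conic.

[5, 13]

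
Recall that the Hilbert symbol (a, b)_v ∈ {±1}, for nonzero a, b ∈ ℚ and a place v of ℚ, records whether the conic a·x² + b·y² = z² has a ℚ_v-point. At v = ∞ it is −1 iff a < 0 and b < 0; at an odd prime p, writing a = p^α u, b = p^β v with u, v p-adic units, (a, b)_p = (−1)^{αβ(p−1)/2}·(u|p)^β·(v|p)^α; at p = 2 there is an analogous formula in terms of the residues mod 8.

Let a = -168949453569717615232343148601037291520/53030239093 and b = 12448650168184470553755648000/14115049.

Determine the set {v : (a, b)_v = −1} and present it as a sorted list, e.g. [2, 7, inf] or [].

(a, b) ≡ (-189410, 276830) mod (ℚ^×)²; places V = {2, 3, 5, 13, 17, 19, 29, 31, 47, ∞}.
(a,b)_∞: sgn(-189410)=−, sgn(276830)=+, so +1.
(a,b)_17: α=-6, u≡2; β=-4, v≡4 (mod 17); (2|17)=+1, (4|17)=+1; sign (−1)^0·+1^-4·+1^-6 = +1.
(a,b)_13: α=-3, u≡1; β=-2, v≡6 (mod 13); (1|13)=+1, (6|13)=-1; sign (−1)^0·+1^-2·-1^-3 = -1.
(a,b)_2: α=49, β=31; u≡7, v≡7 (mod 8); ε(u)ε(v)=1·1, αω(v)=49·0, βω(u)=31·0; sum ≡ 1  ⇒  -1.
(a,b)_5: α=1, u≡2; β=3, v≡1 (mod 5); (2|5)=-1, (1|5)=+1; sign (−1)^0·-1^3·+1^1 = -1.
(a,b)_3: α=12, u≡1; β=8, v≡2 (mod 3); (1|3)=+1, (2|3)=-1; sign (−1)^0·+1^8·-1^12 = +1.
(a,b)_31: α=1, u≡2; β=1, v≡16 (mod 31); (2|31)=+1, (16|31)=+1; sign (−1)^1·+1^1·+1^1 = -1.
(a,b)_47: α=1, u≡36; β=1, v≡30 (mod 47); (36|47)=+1, (30|47)=-1; sign (−1)^1·+1^1·-1^1 = +1.
(a,b)_29: α=6, u≡14; β=4, v≡1 (mod 29); (14|29)=-1, (1|29)=+1; sign (−1)^0·-1^4·+1^6 = +1.
(a,b)_19: α=4, u≡17; β=3, v≡9 (mod 19); (17|19)=+1, (9|19)=+1; sign (−1)^0·+1^3·+1^4 = +1.
Ram(-189410, 276830) = {2, 5, 13, 31}; no ℚ_2-point on the conic.

[2, 5, 13, 31]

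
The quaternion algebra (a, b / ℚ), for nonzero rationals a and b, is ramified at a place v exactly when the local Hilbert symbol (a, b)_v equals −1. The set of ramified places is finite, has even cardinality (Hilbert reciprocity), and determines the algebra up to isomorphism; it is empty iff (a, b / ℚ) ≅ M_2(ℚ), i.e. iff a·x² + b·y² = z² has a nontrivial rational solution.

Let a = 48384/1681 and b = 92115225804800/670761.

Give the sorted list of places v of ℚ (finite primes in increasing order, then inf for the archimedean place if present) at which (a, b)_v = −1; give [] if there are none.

(a, b) ≡ (21, 3513917) mod (ℚ^×)²; places V = {2, 3, 5, 7, 11, 13, 17, 19, 23, 41, 43, ∞}.
(a,b)_11: α=0, u≡8; β=1, v≡7 (mod 11); (8|11)=-1, (7|11)=-1; sign (−1)^0·-1^1·-1^0 = -1.
(a,b)_2: α=8, β=20; u≡5, v≡5 (mod 8); ε(u)ε(v)=0·0, αω(v)=8·1, βω(u)=20·1; sum ≡ 0  ⇒  +1.
(a,b)_3: α=3, u≡1; β=-4, v≡2 (mod 3); (1|3)=+1, (2|3)=-1; sign (−1)^0·+1^-4·-1^3 = -1.
(a,b)_43: α=0, u≡13; β=1, v≡32 (mod 43); (13|43)=+1, (32|43)=-1; sign (−1)^0·+1^1·-1^0 = +1.
(a,b)_23: α=0, u≡19; β=1, v≡13 (mod 23); (19|23)=-1, (13|23)=+1; sign (−1)^0·-1^1·+1^0 = -1.
(a,b)_17: α=0, u≡16; β=1, v≡15 (mod 17); (16|17)=+1, (15|17)=+1; sign (−1)^0·+1^1·+1^0 = +1.
(a,b)_5: α=0, u≡4; β=2, v≡2 (mod 5); (4|5)=+1, (2|5)=-1; sign (−1)^0·+1^2·-1^0 = +1.
(a,b)_13: α=0, u≡6; β=-2, v≡4 (mod 13); (6|13)=-1, (4|13)=+1; sign (−1)^0·-1^-2·+1^0 = +1.
(a,b)_7: α=1, u≡3; β=-2, v≡4 (mod 7); (3|7)=-1, (4|7)=+1; sign (−1)^0·-1^-2·+1^1 = +1.
(a,b)_∞: sgn(21)=+, sgn(3513917)=+, so +1.
(a,b)_19: α=0, u≡18; β=1, v≡1 (mod 19); (18|19)=-1, (1|19)=+1; sign (−1)^0·-1^1·+1^0 = -1.
(a,b)_41: α=-2, u≡4; β=0, v≡13 (mod 41); (4|41)=+1, (13|41)=-1; sign (−1)^0·+1^0·-1^-2 = +1.
(21, 3513917 / ℚ) ramifies at {3, 11, 19, 23}: a division algebra.

[3, 11, 19, 23]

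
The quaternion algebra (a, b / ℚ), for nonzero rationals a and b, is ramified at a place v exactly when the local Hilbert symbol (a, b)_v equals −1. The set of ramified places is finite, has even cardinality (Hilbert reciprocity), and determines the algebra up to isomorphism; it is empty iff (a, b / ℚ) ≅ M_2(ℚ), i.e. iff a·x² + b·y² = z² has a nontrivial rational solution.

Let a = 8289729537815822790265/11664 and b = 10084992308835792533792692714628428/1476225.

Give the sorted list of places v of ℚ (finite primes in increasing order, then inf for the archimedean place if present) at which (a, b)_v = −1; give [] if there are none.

[5, 11, 31, 43]

(a, b) ≡ (3446665, 3772483) mod (ℚ^×)²; places V = {2, 3, 5, 11, 13, 17, 23, 31, 37, 41, 43, ∞}.
(a,b)_∞: sgn(3446665)=+, sgn(3772483)=+, so +1.
(a,b)_31: α=2, u≡21; β=3, v≡1 (mod 31); (21|31)=-1, (1|31)=+1; sign (−1)^0·-1^3·+1^2 = -1.
(a,b)_43: α=1, u≡42; β=2, v≡19 (mod 43); (42|43)=-1, (19|43)=-1; sign (−1)^0·-1^2·-1^1 = -1.
(a,b)_3: α=-6, u≡1; β=-10, v≡1 (mod 3); (1|3)=+1, (1|3)=+1; sign (−1)^0·+1^-10·+1^-6 = +1.
(a,b)_23: α=3, u≡20; β=5, v≡3 (mod 23); (20|23)=-1, (3|23)=+1; sign (−1)^1·-1^5·+1^3 = +1.
(a,b)_5: α=1, u≡2; β=-2, v≡2 (mod 5); (2|5)=-1, (2|5)=-1; sign (−1)^0·-1^-2·-1^1 = -1.
(a,b)_17: α=1, u≡10; β=0, v≡4 (mod 17); (10|17)=-1, (4|17)=+1; sign (−1)^0·-1^0·+1^1 = +1.
(a,b)_37: α=2, u≡11; β=3, v≡5 (mod 37); (11|37)=+1, (5|37)=-1; sign (−1)^0·+1^3·-1^2 = +1.
(a,b)_13: α=4, u≡4; β=7, v≡5 (mod 13); (4|13)=+1, (5|13)=-1; sign (−1)^0·+1^7·-1^4 = +1.
(a,b)_41: α=1, u≡27; β=2, v≡18 (mod 41); (27|41)=-1, (18|41)=+1; sign (−1)^0·-1^2·+1^1 = +1.
(a,b)_11: α=2, u≡6; β=3, v≡2 (mod 11); (6|11)=-1, (2|11)=-1; sign (−1)^0·-1^3·-1^2 = -1.
(a,b)_2: α=-4, β=2; u≡1, v≡3 (mod 8); ε(u)ε(v)=0·1, αω(v)=-4·1, βω(u)=2·0; sum ≡ 0  ⇒  +1.
|Ram(3446665, 3772483)| = 4, even; anisotropic at {5, 11, 31, 43}.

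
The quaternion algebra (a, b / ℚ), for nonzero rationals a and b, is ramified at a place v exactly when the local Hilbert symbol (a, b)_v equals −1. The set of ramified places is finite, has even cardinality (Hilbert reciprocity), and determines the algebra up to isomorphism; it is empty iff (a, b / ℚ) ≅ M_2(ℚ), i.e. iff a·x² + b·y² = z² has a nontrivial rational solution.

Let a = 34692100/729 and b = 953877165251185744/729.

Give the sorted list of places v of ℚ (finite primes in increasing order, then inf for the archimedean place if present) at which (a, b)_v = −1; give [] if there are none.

(a, b) ≡ (1, 589) mod (ℚ^×)²; places V = {2, 3, 5, 19, 29, 31, ∞}.
(a,b)_19: α=2, u≡16; β=5, v≡10 (mod 19); (16|19)=+1, (10|19)=-1; sign (−1)^0·+1^5·-1^2 = +1.
(a,b)_31: α=2, u≡1; β=5, v≡20 (mod 31); (1|31)=+1, (20|31)=+1; sign (−1)^0·+1^5·+1^2 = +1.
(a,b)_29: α=0, u≡24; β=2, v≡20 (mod 29); (24|29)=+1, (20|29)=+1; sign (−1)^0·+1^2·+1^0 = +1.
(a,b)_2: α=2, β=4; u≡1, v≡5 (mod 8); ε(u)ε(v)=0·0, αω(v)=2·1, βω(u)=4·0; sum ≡ 0  ⇒  +1.
(a,b)_3: α=-6, u≡1; β=-6, v≡1 (mod 3); (1|3)=+1, (1|3)=+1; sign (−1)^0·+1^-6·+1^-6 = +1.
(a,b)_5: α=2, u≡1; β=0, v≡1 (mod 5); (1|5)=+1, (1|5)=+1; sign (−1)^0·+1^0·+1^2 = +1.
(a,b)_∞: sgn(1)=+, sgn(589)=+, so +1.
Ram(a, b) = ∅: the form 1·x² + 589·y² − z² is isotropic over every ℚ_v, so by Hasse–Minkowski it is isotropic over ℚ.

[]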